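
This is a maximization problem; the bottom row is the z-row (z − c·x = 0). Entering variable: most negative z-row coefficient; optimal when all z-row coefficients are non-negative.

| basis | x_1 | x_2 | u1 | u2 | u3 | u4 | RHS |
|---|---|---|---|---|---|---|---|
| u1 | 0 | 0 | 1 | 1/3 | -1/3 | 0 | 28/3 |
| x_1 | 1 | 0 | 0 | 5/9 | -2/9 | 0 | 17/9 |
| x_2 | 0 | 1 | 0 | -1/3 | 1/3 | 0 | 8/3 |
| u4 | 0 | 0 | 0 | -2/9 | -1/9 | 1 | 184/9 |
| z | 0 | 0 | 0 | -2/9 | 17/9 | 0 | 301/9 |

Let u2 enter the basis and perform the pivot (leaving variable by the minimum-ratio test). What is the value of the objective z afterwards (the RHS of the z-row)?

Ratio test on column u2 — row 1: (28/3)/(1/3) = 28; row 2: (17/9)/(5/9) = 17/5; row 3: entry -1/3 ≤ 0; row 4: entry -2/9 ≤ 0. Minimum is 17/5 at row 2 (x_1 leaves); pivot element 5/9.
Pivot on row 2; the z-row RHS becomes 301/9 − (-2/9)·(17/5) = 171/5.

171/5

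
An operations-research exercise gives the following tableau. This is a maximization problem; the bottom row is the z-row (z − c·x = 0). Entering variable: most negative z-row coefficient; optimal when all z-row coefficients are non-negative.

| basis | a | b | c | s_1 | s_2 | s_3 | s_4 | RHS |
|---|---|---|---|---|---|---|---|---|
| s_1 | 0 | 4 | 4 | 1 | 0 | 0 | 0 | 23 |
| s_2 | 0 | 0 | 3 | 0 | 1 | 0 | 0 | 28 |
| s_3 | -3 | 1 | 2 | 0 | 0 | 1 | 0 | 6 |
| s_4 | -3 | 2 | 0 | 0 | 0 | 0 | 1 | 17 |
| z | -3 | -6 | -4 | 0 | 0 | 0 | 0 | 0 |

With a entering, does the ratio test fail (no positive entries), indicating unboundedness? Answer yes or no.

Every constraint-row entry in column a is ≤ 0, so increasing a is unbounded.

yes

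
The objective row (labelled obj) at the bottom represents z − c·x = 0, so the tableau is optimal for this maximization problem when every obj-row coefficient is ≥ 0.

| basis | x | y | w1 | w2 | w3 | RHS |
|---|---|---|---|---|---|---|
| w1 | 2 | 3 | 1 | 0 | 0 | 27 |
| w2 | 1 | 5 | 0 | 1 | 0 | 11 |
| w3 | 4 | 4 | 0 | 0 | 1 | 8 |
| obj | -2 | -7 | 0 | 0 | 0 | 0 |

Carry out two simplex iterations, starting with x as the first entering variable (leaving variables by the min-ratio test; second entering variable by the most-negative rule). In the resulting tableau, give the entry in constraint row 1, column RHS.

21

Ratio test on column x — row 1: 27/2 = 27/2; row 2: 11/1 = 11; row 3: 8/4 = 2. Minimum is 2 at row 3 (w3 leaves); pivot element 4.
Divide row 3 by 4; eliminate column x from the other rows.
Second iteration: most negative obj-row entry is -5 in column y, so y enters.
Ratio test on column y — row 1: 23/1 = 23; row 2: 9/4 = 9/4; row 3: 2/1 = 2. Minimum is 2 at row 3 (x leaves); pivot element 1.
Divide row 3 by 1; eliminate column y from the other rows.
After both pivots, the entry at constraint row 1, column RHS is 21.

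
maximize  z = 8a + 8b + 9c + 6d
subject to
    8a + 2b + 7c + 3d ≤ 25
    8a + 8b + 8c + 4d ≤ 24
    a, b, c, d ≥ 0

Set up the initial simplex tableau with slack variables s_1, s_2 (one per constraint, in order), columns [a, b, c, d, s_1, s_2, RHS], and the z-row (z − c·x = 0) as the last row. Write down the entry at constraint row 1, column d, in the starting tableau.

Constraint 1 has coefficient 3 on d.

3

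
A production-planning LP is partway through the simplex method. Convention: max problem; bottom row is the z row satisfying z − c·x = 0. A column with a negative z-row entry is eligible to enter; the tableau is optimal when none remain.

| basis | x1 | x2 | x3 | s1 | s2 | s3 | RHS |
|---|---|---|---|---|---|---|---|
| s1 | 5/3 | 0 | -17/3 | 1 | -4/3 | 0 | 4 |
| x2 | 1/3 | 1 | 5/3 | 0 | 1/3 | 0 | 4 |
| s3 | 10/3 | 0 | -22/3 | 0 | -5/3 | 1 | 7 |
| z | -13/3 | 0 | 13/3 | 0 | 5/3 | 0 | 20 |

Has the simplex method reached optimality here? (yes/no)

The z-row has a negative entry -13/3 in column x1, so it is not optimal.

no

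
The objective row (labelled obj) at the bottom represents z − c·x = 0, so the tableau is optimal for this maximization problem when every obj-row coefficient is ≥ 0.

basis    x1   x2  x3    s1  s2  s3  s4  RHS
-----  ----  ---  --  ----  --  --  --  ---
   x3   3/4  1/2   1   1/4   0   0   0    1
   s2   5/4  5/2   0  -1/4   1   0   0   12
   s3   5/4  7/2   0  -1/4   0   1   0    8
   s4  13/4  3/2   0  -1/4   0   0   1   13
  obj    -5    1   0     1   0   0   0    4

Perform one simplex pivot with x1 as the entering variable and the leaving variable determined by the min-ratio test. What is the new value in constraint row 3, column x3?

-5/3

Ratio test on column x1 — row 1: 1/(3/4) = 4/3; row 2: 12/(5/4) = 48/5; row 3: 8/(5/4) = 32/5; row 4: 13/(13/4) = 4. Minimum is 4/3 at row 1 (x3 leaves); pivot element 3/4.
Divide row 1 by 3/4; eliminate column x1 from the other rows.
Row 3 update in column x3: 0 − (5/4)·(4/3) = -5/3.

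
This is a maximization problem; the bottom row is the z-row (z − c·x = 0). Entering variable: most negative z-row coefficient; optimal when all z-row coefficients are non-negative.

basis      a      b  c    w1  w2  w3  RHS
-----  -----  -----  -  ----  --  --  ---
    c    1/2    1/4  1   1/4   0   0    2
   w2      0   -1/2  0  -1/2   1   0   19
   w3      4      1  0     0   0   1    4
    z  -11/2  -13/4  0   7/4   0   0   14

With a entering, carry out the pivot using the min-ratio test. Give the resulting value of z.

39/2

Ratio test on column a — row 1: 2/(1/2) = 4; row 2: entry 0 ≤ 0; row 3: 4/4 = 1. Minimum is 1 at row 3 (w3 leaves); pivot element 4.
Pivot on row 3; the z-row RHS becomes 14 − (-11/2)·1 = 39/2.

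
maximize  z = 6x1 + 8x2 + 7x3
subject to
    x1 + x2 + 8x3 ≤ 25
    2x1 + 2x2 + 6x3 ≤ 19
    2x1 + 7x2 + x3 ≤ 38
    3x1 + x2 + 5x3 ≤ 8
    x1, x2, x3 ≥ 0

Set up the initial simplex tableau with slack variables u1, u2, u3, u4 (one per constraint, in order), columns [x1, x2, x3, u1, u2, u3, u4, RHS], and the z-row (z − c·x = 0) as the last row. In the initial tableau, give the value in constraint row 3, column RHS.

The RHS of constraint 3 is b_3 = 38.

38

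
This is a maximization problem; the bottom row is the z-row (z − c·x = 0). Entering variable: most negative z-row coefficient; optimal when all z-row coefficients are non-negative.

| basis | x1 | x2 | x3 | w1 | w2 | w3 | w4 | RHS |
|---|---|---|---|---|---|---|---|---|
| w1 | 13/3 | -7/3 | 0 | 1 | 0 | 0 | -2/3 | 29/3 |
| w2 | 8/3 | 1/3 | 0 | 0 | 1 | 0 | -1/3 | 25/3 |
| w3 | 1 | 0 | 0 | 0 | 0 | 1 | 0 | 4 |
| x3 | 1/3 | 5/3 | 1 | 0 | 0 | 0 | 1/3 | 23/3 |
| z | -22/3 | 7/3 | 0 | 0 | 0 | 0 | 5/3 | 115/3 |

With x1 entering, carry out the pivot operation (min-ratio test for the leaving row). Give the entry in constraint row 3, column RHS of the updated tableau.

Ratio test on column x1 — row 1: (29/3)/(13/3) = 29/13; row 2: (25/3)/(8/3) = 25/8; row 3: 4/1 = 4; row 4: (23/3)/(1/3) = 23. Minimum is 29/13 at row 1 (w1 leaves); pivot element 13/3.
Divide row 1 by 13/3; eliminate column x1 from the other rows.
Row 3 update in column RHS: 4 − 1·(29/13) = 23/13.

23/13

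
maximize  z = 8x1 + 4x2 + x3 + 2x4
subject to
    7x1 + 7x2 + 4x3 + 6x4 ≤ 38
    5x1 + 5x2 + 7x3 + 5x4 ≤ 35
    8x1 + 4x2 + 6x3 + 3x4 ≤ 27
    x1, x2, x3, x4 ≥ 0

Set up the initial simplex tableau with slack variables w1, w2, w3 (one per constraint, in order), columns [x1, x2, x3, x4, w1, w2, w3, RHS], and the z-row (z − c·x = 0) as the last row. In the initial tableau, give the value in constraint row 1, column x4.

6

Constraint 1 has coefficient 6 on x4.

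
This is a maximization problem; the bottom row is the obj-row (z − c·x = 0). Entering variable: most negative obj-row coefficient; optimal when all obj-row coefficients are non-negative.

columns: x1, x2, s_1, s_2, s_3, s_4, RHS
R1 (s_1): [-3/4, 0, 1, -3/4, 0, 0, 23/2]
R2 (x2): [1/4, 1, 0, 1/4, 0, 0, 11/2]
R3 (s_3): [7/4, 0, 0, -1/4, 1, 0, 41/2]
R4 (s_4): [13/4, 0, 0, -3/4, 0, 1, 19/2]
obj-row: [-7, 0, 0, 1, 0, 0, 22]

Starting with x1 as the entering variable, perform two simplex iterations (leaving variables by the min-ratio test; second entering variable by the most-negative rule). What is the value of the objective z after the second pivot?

Ratio test on column x1 — row 1: entry -3/4 ≤ 0; row 2: (11/2)/(1/4) = 22; row 3: (41/2)/(7/4) = 82/7; row 4: (19/2)/(13/4) = 38/13. Minimum is 38/13 at row 4 (s_4 leaves); pivot element 13/4.
Pivot on row 4; the obj-row RHS becomes 22 − (-7)·(38/13) = 552/13.
Next entering variable (most negative obj-row entry -8/13): s_2.
Ratio test on column s_2 — row 1: entry -12/13 ≤ 0; row 2: (62/13)/(4/13) = 31/2; row 3: (200/13)/(2/13) = 100; row 4: entry -3/13 ≤ 0. Minimum is 31/2 at row 2 (x2 leaves); pivot element 4/13.
After the second pivot the obj-row RHS is 552/13 − (-8/13)·(31/2) = 52.

52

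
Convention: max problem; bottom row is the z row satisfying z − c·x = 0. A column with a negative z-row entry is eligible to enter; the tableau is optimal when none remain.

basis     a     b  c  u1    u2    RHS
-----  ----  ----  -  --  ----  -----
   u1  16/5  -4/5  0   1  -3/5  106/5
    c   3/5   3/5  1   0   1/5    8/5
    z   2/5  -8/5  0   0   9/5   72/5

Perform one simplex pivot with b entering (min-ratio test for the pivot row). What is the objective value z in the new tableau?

56/3

Ratio test on column b — row 1: entry -4/5 ≤ 0; row 2: (8/5)/(3/5) = 8/3. Minimum is 8/3 at row 2 (c leaves); pivot element 3/5.
Pivot on row 2; the z-row RHS becomes 72/5 − (-8/5)·(8/3) = 56/3.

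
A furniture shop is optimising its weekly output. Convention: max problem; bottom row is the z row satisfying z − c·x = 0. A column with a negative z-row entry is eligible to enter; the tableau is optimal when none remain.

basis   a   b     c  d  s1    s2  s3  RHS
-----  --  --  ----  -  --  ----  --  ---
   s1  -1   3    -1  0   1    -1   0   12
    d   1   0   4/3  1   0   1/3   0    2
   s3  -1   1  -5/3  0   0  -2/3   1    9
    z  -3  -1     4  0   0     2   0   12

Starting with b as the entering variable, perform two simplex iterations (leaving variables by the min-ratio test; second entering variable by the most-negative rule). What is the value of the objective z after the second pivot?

Ratio test on column b — row 1: 12/3 = 4; row 2: entry 0 ≤ 0; row 3: 9/1 = 9. Minimum is 4 at row 1 (s1 leaves); pivot element 3.
Pivot on row 1; the z-row RHS becomes 12 − (-1)·4 = 16.
Next entering variable (most negative z-row entry -10/3): a.
Ratio test on column a — row 1: entry -1/3 ≤ 0; row 2: 2/1 = 2; row 3: entry -2/3 ≤ 0. Minimum is 2 at row 2 (d leaves); pivot element 1.
After the second pivot the z-row RHS is 16 − (-10/3)·2 = 68/3.

68/3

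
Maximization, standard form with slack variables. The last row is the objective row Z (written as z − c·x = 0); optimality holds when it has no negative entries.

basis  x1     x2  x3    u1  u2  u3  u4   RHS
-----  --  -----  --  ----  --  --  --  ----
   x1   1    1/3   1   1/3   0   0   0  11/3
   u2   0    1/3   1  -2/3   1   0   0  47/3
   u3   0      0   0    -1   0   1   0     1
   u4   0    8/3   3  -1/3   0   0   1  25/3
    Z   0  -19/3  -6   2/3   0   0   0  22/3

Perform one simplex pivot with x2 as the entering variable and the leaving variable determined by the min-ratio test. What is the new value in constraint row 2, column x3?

Ratio test on column x2 — row 1: (11/3)/(1/3) = 11; row 2: (47/3)/(1/3) = 47; row 3: entry 0 ≤ 0; row 4: (25/3)/(8/3) = 25/8. Minimum is 25/8 at row 4 (u4 leaves); pivot element 8/3.
Divide row 4 by 8/3; eliminate column x2 from the other rows.
Row 2 update in column x3: 1 − (1/3)·(9/8) = 5/8.

5/8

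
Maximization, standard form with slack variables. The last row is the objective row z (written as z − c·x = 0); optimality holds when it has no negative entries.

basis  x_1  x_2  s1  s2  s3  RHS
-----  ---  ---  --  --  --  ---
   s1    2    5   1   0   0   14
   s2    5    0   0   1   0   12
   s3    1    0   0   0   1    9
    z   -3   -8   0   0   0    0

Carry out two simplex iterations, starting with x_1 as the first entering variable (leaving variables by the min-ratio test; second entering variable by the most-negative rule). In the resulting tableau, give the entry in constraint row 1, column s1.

1/5

Ratio test on column x_1 — row 1: 14/2 = 7; row 2: 12/5 = 12/5; row 3: 9/1 = 9. Minimum is 12/5 at row 2 (s2 leaves); pivot element 5.
Divide row 2 by 5; eliminate column x_1 from the other rows.
Second iteration: most negative z-row entry is -8 in column x_2, so x_2 enters.
Ratio test on column x_2 — row 1: (46/5)/5 = 46/25; row 2: entry 0 ≤ 0; row 3: entry 0 ≤ 0. Minimum is 46/25 at row 1 (s1 leaves); pivot element 5.
Divide row 1 by 5; eliminate column x_2 from the other rows.
After both pivots, the entry at constraint row 1, column s1 is 1/5.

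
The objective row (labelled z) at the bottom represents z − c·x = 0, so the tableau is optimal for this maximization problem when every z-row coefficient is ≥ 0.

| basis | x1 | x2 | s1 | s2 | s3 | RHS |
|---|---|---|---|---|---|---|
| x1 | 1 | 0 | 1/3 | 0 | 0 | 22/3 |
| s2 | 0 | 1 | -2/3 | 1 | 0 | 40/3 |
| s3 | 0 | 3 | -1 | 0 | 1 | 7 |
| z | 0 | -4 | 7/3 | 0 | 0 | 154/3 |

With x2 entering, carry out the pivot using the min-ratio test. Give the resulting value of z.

Ratio test on column x2 — row 1: entry 0 ≤ 0; row 2: (40/3)/1 = 40/3; row 3: 7/3 = 7/3. Minimum is 7/3 at row 3 (s3 leaves); pivot element 3.
Pivot on row 3; the z-row RHS becomes 154/3 − (-4)·(7/3) = 182/3.

182/3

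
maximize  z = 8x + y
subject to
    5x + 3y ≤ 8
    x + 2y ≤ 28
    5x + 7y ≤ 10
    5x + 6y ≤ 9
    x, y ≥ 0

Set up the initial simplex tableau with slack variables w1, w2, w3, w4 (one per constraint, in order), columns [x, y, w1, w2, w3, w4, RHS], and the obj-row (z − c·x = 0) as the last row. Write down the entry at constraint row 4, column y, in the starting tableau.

Constraint 4 has coefficient 6 on y.

6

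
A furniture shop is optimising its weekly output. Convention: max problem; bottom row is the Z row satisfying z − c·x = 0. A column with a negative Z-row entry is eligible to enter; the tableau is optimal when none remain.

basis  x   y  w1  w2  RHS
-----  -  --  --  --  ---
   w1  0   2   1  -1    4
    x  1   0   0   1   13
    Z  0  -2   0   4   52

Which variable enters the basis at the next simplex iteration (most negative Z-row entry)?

Negative Z-row entries: y: -2.
The most negative is -2 in column y, so y enters.

y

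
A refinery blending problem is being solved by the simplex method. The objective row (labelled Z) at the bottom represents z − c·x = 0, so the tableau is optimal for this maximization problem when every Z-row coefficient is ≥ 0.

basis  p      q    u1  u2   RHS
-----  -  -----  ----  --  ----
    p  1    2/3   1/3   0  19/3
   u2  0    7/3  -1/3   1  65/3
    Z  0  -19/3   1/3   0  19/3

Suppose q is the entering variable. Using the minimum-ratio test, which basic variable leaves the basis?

u2

Column q entries and ratios — p: (19/3)/(2/3) = 19/2; u2: (65/3)/(7/3) = 65/7.
Smallest ratio is 65/7 in the row of u2, so u2 leaves.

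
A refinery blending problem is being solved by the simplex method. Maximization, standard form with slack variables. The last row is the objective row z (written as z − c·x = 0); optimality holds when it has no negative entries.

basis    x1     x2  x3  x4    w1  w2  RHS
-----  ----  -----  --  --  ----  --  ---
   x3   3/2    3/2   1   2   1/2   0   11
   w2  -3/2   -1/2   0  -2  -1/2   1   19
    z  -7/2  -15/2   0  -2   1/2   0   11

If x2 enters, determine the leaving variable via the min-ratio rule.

Column x2 entries and ratios — x3: 11/(3/2) = 22/3; w2: -1/2 ≤ 0, skip.
Smallest ratio is 22/3 in the row of x3, so x3 leaves.

x3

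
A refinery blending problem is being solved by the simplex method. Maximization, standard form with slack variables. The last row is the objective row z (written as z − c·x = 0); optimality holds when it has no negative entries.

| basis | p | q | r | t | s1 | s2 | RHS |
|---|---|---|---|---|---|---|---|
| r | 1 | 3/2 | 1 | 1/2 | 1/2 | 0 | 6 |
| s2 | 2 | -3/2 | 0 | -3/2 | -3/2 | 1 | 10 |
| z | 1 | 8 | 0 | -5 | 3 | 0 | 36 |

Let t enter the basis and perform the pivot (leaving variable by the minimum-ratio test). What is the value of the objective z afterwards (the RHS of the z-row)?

Ratio test on column t — row 1: 6/(1/2) = 12; row 2: entry -3/2 ≤ 0. Minimum is 12 at row 1 (r leaves); pivot element 1/2.
Pivot on row 1; the z-row RHS becomes 36 − (-5)·12 = 96.

96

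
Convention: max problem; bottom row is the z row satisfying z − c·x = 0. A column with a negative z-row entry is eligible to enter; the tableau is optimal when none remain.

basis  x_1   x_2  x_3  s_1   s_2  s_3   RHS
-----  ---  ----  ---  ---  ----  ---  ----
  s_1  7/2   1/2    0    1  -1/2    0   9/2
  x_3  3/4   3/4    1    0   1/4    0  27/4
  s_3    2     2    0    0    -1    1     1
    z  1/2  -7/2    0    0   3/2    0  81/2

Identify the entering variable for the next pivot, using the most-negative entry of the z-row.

Negative z-row entries: x_2: -7/2.
The most negative is -7/2 in column x_2, so x_2 enters.

x_2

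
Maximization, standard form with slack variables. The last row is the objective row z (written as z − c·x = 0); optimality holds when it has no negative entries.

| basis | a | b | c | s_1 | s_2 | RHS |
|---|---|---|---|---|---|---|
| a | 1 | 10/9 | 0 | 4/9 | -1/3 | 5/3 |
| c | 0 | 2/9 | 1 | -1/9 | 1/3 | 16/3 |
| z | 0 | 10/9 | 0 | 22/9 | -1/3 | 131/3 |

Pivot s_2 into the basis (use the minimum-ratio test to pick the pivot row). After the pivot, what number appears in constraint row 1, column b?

4/3

Ratio test on column s_2 — row 1: entry -1/3 ≤ 0; row 2: (16/3)/(1/3) = 16. Minimum is 16 at row 2 (c leaves); pivot element 1/3.
Divide row 2 by 1/3; eliminate column s_2 from the other rows.
Row 1 update in column b: 10/9 − (-1/3)·(2/3) = 4/3.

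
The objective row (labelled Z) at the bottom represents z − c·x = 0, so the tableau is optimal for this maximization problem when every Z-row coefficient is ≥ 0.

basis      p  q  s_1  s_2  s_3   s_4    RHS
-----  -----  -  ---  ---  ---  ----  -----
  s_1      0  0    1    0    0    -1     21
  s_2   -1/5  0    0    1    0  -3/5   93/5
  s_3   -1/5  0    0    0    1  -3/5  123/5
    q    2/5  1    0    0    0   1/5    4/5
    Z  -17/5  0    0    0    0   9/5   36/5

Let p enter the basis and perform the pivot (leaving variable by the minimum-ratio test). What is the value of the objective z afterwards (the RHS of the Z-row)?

14

Ratio test on column p — row 1: entry 0 ≤ 0; row 2: entry -1/5 ≤ 0; row 3: entry -1/5 ≤ 0; row 4: (4/5)/(2/5) = 2. Minimum is 2 at row 4 (q leaves); pivot element 2/5.
Pivot on row 4; the Z-row RHS becomes 36/5 − (-17/5)·2 = 14.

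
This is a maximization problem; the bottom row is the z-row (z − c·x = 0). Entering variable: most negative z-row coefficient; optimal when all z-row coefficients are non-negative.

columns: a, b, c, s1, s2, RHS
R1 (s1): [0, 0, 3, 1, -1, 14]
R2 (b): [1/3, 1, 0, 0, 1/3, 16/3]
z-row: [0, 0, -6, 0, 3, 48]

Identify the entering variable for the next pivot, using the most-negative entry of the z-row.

c

Negative z-row entries: c: -6.
The most negative is -6 in column c, so c enters.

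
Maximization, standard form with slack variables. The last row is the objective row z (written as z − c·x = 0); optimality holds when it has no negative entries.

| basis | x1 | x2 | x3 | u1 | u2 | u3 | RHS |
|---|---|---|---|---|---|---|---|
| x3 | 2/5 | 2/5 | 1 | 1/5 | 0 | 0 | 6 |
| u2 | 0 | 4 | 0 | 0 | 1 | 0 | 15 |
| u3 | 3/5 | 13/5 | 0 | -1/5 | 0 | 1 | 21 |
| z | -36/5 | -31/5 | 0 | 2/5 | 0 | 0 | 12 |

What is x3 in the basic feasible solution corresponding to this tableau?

x3 is basic (row 1); its value is the RHS of that row, 6.

6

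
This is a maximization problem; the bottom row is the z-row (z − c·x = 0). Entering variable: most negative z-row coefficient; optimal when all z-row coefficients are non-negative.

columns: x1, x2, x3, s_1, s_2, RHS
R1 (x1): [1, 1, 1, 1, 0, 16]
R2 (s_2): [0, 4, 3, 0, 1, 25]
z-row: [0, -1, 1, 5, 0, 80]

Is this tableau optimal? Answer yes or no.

no

The z-row has a negative entry -1 in column x2, so it is not optimal.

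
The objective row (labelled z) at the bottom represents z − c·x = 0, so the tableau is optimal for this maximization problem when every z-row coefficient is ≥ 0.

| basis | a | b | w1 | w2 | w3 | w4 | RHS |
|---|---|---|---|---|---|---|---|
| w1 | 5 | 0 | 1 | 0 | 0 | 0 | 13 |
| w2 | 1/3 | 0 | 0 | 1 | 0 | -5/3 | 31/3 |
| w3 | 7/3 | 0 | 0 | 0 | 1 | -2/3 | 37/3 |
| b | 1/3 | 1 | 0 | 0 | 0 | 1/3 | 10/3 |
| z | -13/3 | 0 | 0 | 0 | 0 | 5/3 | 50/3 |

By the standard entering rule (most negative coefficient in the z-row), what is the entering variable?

Negative z-row entries: a: -13/3.
The most negative is -13/3 in column a, so a enters.

a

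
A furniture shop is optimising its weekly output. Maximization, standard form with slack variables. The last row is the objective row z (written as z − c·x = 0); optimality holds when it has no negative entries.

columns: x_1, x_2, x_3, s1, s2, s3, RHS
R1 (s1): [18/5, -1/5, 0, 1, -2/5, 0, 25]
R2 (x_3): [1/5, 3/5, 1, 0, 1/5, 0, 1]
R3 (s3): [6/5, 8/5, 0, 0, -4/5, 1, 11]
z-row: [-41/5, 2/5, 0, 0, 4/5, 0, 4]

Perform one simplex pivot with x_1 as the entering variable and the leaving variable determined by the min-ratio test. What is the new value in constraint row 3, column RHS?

Ratio test on column x_1 — row 1: 25/(18/5) = 125/18; row 2: 1/(1/5) = 5; row 3: 11/(6/5) = 55/6. Minimum is 5 at row 2 (x_3 leaves); pivot element 1/5.
Divide row 2 by 1/5; eliminate column x_1 from the other rows.
Row 3 update in column RHS: 11 − (6/5)·5 = 5.

5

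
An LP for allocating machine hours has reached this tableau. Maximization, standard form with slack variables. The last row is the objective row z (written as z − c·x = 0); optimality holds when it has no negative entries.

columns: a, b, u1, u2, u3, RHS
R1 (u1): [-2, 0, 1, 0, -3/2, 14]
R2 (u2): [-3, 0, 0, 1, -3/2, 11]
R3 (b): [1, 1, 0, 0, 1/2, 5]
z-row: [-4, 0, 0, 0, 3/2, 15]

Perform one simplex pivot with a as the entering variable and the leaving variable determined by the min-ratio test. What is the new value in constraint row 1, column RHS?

Ratio test on column a — row 1: entry -2 ≤ 0; row 2: entry -3 ≤ 0; row 3: 5/1 = 5. Minimum is 5 at row 3 (b leaves); pivot element 1.
Divide row 3 by 1; eliminate column a from the other rows.
Row 1 update in column RHS: 14 − (-2)·5 = 24.

24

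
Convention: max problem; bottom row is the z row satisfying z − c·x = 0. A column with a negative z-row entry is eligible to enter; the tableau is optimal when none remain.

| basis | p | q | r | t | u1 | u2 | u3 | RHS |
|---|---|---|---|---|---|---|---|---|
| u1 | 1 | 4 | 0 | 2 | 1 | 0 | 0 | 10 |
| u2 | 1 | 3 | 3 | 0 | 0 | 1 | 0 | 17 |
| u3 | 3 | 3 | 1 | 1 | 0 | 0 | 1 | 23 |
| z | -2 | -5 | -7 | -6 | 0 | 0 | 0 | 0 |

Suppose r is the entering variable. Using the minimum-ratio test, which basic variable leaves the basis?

u2

Column r entries and ratios — u1: 0 ≤ 0, skip; u2: 17/3 = 17/3; u3: 23/1 = 23.
Smallest ratio is 17/3 in the row of u2, so u2 leaves.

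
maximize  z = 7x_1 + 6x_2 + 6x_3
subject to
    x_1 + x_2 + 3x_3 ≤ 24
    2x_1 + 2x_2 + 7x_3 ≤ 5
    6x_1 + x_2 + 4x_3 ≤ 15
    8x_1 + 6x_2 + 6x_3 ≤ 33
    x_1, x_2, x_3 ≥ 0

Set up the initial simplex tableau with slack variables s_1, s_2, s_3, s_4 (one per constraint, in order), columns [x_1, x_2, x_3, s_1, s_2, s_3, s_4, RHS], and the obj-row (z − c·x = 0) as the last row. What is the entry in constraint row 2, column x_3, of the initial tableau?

Constraint 2 has coefficient 7 on x_3.

7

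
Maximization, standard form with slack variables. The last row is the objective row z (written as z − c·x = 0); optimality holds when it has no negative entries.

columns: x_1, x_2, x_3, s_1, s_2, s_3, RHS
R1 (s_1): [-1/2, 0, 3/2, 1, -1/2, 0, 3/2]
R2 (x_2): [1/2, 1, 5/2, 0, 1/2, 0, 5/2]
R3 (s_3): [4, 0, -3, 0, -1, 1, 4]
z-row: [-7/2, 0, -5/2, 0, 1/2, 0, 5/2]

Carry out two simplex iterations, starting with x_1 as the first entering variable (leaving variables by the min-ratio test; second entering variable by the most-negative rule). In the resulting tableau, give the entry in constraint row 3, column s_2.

-2/23

Ratio test on column x_1 — row 1: entry -1/2 ≤ 0; row 2: (5/2)/(1/2) = 5; row 3: 4/4 = 1. Minimum is 1 at row 3 (s_3 leaves); pivot element 4.
Divide row 3 by 4; eliminate column x_1 from the other rows.
Second iteration: most negative z-row entry is -41/8 in column x_3, so x_3 enters.
Ratio test on column x_3 — row 1: 2/(9/8) = 16/9; row 2: 2/(23/8) = 16/23; row 3: entry -3/4 ≤ 0. Minimum is 16/23 at row 2 (x_2 leaves); pivot element 23/8.
Divide row 2 by 23/8; eliminate column x_3 from the other rows.
After both pivots, the entry at constraint row 3, column s_2 is -2/23.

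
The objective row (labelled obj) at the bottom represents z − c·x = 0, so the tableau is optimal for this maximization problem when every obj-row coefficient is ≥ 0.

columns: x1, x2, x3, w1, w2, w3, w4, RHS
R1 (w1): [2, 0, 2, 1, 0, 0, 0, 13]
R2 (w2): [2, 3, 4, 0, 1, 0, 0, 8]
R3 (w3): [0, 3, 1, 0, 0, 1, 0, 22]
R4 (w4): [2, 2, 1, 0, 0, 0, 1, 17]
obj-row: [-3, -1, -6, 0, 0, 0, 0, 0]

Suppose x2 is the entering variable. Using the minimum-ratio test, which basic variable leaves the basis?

w2

Column x2 entries and ratios — w1: 0 ≤ 0, skip; w2: 8/3 = 8/3; w3: 22/3 = 22/3; w4: 17/2 = 17/2.
Smallest ratio is 8/3 in the row of w2, so w2 leaves.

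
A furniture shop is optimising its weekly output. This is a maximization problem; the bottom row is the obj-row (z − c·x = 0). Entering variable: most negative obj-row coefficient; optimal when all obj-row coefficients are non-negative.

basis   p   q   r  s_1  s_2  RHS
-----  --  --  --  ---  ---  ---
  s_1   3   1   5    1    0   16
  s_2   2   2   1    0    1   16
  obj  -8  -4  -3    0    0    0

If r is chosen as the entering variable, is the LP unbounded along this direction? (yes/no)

Column r has positive entries in row(s) 1, 2, so the ratio test bounds it — not unbounded.

no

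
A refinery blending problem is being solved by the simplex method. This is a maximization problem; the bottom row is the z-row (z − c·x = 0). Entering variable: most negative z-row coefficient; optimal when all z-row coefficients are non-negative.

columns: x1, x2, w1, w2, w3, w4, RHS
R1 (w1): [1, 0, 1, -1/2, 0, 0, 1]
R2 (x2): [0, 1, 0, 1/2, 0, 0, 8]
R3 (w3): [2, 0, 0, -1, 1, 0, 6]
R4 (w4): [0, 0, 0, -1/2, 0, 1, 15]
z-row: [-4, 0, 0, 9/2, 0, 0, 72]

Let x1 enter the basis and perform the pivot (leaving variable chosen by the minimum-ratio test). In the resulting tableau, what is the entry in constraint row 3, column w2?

Ratio test on column x1 — row 1: 1/1 = 1; row 2: entry 0 ≤ 0; row 3: 6/2 = 3; row 4: entry 0 ≤ 0. Minimum is 1 at row 1 (w1 leaves); pivot element 1.
Divide row 1 by 1; eliminate column x1 from the other rows.
Row 3 update in column w2: -1 − 2·(-1/2) = 0.

0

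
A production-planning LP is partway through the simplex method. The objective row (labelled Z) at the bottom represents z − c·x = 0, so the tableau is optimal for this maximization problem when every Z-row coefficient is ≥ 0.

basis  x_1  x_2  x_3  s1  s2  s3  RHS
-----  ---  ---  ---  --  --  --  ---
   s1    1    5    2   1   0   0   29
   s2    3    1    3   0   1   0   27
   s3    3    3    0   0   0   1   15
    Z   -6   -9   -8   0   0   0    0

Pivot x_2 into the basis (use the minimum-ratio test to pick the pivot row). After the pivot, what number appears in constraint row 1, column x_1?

-4

Ratio test on column x_2 — row 1: 29/5 = 29/5; row 2: 27/1 = 27; row 3: 15/3 = 5. Minimum is 5 at row 3 (s3 leaves); pivot element 3.
Divide row 3 by 3; eliminate column x_2 from the other rows.
Row 1 update in column x_1: 1 − 5·1 = -4.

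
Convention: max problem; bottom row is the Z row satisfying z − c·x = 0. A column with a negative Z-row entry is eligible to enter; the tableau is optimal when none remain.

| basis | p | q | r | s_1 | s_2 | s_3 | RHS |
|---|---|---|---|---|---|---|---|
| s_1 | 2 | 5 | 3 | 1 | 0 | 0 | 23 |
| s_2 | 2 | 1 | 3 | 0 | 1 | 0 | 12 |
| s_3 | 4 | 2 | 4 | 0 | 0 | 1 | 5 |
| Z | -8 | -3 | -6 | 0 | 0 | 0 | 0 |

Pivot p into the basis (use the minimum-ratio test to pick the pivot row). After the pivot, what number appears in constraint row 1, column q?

Ratio test on column p — row 1: 23/2 = 23/2; row 2: 12/2 = 6; row 3: 5/4 = 5/4. Minimum is 5/4 at row 3 (s_3 leaves); pivot element 4.
Divide row 3 by 4; eliminate column p from the other rows.
Row 1 update in column q: 5 − 2·(1/2) = 4.

4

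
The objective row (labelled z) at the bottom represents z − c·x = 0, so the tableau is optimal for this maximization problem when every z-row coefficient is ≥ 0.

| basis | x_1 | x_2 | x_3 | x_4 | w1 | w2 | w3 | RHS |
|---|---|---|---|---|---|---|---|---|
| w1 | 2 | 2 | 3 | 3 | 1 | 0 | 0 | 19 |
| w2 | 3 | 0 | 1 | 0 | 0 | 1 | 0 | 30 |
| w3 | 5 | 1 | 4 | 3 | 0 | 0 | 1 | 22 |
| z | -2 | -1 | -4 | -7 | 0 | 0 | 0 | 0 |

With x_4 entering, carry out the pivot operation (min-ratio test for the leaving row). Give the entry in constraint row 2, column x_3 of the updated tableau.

Ratio test on column x_4 — row 1: 19/3 = 19/3; row 2: entry 0 ≤ 0; row 3: 22/3 = 22/3. Minimum is 19/3 at row 1 (w1 leaves); pivot element 3.
Divide row 1 by 3; eliminate column x_4 from the other rows.
Row 2 update in column x_3: 1 − 0·1 = 1.

1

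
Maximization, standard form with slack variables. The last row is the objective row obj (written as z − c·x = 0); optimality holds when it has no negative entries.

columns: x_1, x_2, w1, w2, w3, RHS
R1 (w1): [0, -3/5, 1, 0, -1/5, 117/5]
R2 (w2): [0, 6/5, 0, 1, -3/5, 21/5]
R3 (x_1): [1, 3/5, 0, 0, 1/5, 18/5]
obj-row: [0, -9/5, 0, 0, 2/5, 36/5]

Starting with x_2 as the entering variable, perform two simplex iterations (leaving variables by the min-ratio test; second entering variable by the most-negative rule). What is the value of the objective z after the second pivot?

15

Ratio test on column x_2 — row 1: entry -3/5 ≤ 0; row 2: (21/5)/(6/5) = 7/2; row 3: (18/5)/(3/5) = 6. Minimum is 7/2 at row 2 (w2 leaves); pivot element 6/5.
Pivot on row 2; the obj-row RHS becomes 36/5 − (-9/5)·(7/2) = 27/2.
Next entering variable (most negative obj-row entry -1/2): w3.
Ratio test on column w3 — row 1: entry -1/2 ≤ 0; row 2: entry -1/2 ≤ 0; row 3: (3/2)/(1/2) = 3. Minimum is 3 at row 3 (x_1 leaves); pivot element 1/2.
After the second pivot the obj-row RHS is 27/2 − (-1/2)·3 = 15.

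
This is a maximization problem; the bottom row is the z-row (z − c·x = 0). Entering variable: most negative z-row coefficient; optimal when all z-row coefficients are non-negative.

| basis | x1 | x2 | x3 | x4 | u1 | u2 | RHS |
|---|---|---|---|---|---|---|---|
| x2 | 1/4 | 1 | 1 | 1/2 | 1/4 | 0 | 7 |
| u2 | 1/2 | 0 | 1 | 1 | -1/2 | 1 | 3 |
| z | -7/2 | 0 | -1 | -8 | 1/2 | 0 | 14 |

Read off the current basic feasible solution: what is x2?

7

x2 is basic (row 1); its value is the RHS of that row, 7.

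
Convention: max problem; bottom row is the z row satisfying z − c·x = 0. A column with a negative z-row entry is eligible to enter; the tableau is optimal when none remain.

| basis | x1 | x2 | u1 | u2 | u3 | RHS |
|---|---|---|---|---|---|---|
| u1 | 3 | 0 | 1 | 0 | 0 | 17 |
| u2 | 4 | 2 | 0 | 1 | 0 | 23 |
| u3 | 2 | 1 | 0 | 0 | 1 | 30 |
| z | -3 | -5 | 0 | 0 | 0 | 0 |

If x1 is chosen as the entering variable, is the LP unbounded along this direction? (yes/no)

no

Column x1 has positive entries in row(s) 1, 2, 3, so the ratio test bounds it — not unbounded.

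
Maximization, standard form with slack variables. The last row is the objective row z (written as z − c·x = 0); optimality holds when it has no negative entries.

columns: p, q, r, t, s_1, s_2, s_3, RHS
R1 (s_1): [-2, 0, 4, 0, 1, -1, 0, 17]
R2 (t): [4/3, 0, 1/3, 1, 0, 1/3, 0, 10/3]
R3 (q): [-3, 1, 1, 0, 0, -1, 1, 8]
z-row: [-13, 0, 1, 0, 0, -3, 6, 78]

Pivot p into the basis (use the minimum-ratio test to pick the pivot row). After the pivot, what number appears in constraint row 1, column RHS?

Ratio test on column p — row 1: entry -2 ≤ 0; row 2: (10/3)/(4/3) = 5/2; row 3: entry -3 ≤ 0. Minimum is 5/2 at row 2 (t leaves); pivot element 4/3.
Divide row 2 by 4/3; eliminate column p from the other rows.
Row 1 update in column RHS: 17 − (-2)·(5/2) = 22.

22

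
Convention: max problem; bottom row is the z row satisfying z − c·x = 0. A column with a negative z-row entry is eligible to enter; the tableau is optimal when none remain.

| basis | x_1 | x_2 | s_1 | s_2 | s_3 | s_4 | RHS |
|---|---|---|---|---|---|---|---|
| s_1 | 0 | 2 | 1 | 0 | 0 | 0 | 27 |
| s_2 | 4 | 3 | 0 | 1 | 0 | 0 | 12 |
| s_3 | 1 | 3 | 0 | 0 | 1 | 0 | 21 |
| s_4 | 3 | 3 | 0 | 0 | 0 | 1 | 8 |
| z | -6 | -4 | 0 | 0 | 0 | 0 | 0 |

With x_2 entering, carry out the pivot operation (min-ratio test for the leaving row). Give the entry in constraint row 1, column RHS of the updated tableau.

65/3

Ratio test on column x_2 — row 1: 27/2 = 27/2; row 2: 12/3 = 4; row 3: 21/3 = 7; row 4: 8/3 = 8/3. Minimum is 8/3 at row 4 (s_4 leaves); pivot element 3.
Divide row 4 by 3; eliminate column x_2 from the other rows.
Row 1 update in column RHS: 27 − 2·(8/3) = 65/3.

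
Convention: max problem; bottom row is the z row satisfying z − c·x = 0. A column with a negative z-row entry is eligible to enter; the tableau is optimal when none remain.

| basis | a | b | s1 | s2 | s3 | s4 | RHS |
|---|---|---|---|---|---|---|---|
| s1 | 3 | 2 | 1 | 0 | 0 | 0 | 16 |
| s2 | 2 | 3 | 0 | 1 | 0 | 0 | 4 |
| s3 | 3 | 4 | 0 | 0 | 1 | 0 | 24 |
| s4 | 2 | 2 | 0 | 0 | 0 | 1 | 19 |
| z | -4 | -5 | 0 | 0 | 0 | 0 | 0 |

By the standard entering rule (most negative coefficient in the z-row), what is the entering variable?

b

Negative z-row entries: a: -4, b: -5.
The most negative is -5 in column b, so b enters.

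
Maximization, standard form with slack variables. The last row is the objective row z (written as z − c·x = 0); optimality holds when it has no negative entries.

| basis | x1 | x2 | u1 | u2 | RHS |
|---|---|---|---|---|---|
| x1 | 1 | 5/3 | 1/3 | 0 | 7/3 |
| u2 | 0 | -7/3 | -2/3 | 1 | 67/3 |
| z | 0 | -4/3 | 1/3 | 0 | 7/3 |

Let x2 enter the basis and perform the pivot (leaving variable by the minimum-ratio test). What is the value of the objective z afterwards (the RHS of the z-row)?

21/5

Ratio test on column x2 — row 1: (7/3)/(5/3) = 7/5; row 2: entry -7/3 ≤ 0. Minimum is 7/5 at row 1 (x1 leaves); pivot element 5/3.
Pivot on row 1; the z-row RHS becomes 7/3 − (-4/3)·(7/5) = 21/5.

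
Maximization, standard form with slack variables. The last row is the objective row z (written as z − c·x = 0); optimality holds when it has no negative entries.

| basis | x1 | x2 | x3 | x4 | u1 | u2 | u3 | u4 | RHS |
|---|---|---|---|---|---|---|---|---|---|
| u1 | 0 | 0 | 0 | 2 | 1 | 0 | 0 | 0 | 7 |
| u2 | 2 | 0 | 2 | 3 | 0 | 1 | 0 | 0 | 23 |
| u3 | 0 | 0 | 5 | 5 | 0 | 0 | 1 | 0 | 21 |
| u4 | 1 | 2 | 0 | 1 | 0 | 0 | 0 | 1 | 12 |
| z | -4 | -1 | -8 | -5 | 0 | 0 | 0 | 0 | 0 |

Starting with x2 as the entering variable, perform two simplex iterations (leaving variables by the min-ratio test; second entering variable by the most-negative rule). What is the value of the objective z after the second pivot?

198/5

Ratio test on column x2 — row 1: entry 0 ≤ 0; row 2: entry 0 ≤ 0; row 3: entry 0 ≤ 0; row 4: 12/2 = 6. Minimum is 6 at row 4 (u4 leaves); pivot element 2.
Pivot on row 4; the z-row RHS becomes 0 − (-1)·6 = 6.
Next entering variable (most negative z-row entry -8): x3.
Ratio test on column x3 — row 1: entry 0 ≤ 0; row 2: 23/2 = 23/2; row 3: 21/5 = 21/5; row 4: entry 0 ≤ 0. Minimum is 21/5 at row 3 (u3 leaves); pivot element 5.
After the second pivot the z-row RHS is 6 − (-8)·(21/5) = 198/5.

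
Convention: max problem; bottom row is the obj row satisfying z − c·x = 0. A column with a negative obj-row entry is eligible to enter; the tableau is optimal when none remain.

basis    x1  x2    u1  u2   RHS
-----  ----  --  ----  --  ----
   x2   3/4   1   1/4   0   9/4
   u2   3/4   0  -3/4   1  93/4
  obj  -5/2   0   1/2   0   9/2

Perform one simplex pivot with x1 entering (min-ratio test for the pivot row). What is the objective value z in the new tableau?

12

Ratio test on column x1 — row 1: (9/4)/(3/4) = 3; row 2: (93/4)/(3/4) = 31. Minimum is 3 at row 1 (x2 leaves); pivot element 3/4.
Pivot on row 1; the obj-row RHS becomes 9/2 − (-5/2)·3 = 12.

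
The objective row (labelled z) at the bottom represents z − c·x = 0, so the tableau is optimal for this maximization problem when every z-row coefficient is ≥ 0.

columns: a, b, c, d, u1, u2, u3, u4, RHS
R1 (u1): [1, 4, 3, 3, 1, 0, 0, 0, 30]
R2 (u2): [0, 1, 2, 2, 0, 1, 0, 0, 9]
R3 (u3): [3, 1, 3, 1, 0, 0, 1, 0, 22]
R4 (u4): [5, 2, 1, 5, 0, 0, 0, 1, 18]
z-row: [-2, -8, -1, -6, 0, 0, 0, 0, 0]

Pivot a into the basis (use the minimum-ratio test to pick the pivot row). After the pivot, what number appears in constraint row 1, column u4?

Ratio test on column a — row 1: 30/1 = 30; row 2: entry 0 ≤ 0; row 3: 22/3 = 22/3; row 4: 18/5 = 18/5. Minimum is 18/5 at row 4 (u4 leaves); pivot element 5.
Divide row 4 by 5; eliminate column a from the other rows.
Row 1 update in column u4: 0 − 1·(1/5) = -1/5.

-1/5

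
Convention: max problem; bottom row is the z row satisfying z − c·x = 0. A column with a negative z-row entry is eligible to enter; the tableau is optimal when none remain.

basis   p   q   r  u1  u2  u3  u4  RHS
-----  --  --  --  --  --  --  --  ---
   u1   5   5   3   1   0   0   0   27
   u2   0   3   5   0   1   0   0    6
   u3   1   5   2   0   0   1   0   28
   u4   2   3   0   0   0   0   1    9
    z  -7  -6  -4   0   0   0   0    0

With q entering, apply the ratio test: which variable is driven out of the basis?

Column q entries and ratios — u1: 27/5 = 27/5; u2: 6/3 = 2; u3: 28/5 = 28/5; u4: 9/3 = 3.
Smallest ratio is 2 in the row of u2, so u2 leaves.

u2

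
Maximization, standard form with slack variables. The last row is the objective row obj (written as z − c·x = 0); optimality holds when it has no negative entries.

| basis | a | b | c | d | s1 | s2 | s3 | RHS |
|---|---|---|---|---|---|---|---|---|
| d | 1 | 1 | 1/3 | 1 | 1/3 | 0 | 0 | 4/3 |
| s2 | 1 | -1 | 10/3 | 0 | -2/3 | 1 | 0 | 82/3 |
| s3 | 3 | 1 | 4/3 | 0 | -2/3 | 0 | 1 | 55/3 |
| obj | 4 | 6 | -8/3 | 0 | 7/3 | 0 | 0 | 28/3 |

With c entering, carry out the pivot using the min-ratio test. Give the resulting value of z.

Ratio test on column c — row 1: (4/3)/(1/3) = 4; row 2: (82/3)/(10/3) = 41/5; row 3: (55/3)/(4/3) = 55/4. Minimum is 4 at row 1 (d leaves); pivot element 1/3.
Pivot on row 1; the obj-row RHS becomes 28/3 − (-8/3)·4 = 20.

20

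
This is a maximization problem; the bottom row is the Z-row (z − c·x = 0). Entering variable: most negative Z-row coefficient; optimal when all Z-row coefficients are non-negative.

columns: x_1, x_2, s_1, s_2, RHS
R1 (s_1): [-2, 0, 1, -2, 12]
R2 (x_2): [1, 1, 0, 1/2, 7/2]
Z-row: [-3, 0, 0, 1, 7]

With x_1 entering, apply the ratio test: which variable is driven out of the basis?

Column x_1 entries and ratios — s_1: -2 ≤ 0, skip; x_2: (7/2)/1 = 7/2.
Smallest ratio is 7/2 in the row of x_2, so x_2 leaves.

x_2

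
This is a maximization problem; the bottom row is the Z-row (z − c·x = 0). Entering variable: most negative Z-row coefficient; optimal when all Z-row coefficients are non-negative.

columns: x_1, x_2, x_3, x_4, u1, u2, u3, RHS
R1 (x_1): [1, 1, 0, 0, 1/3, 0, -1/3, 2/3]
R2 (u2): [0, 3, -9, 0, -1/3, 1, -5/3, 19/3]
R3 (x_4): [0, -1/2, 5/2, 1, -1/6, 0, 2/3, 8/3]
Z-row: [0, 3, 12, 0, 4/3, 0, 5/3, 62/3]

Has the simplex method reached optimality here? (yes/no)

yes

Every Z-row coefficient is ≥ 0, so the tableau is optimal.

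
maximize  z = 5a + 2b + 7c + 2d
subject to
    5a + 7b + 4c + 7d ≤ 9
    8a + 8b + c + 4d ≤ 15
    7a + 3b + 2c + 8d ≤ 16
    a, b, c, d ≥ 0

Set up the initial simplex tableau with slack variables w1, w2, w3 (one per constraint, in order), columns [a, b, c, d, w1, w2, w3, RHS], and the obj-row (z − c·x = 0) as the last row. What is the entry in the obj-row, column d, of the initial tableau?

The obj-row carries the negated objective coefficients: the d entry is -2.

-2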